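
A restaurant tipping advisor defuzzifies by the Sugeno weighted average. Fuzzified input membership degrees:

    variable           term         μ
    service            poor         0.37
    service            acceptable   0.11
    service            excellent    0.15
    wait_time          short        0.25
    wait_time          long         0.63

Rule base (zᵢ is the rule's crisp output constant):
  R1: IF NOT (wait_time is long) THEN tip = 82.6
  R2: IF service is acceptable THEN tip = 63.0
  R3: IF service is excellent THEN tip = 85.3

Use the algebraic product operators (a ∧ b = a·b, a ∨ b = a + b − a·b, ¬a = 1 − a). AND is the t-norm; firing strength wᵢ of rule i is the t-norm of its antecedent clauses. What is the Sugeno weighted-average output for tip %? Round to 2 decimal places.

R1 (z=82.6): ¬long=1−0.63=0.37 → w = 0.3700
R2 (z=63.0): acceptable=0.11 → w = 0.1100
R3 (z=85.3): excellent=0.15 → w = 0.1500
Weighted average = (0.3700·82.6 + 0.1100·63.0 + 0.1500·85.3) / (0.3700 + 0.1100 + 0.1500)
  = 50.2870 / 0.6300 = 79.82

79.82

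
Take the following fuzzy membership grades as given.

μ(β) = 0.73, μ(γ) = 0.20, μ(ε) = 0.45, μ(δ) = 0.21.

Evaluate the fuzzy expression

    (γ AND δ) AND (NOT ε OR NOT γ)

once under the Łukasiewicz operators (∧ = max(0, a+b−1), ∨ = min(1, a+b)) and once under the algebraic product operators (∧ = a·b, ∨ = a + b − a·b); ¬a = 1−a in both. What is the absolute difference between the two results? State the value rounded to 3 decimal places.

0.038

Under Łukasiewicz:
  γ AND δ = max(0, a+b−1) on (0.20, 0.21) = 0.00
  NOT ε = 1 − 0.45 = 0.55
  NOT γ = 1 − 0.20 = 0.80
  NOT ε OR NOT γ = min(1, a+b) on (0.55, 0.80) = 1.00
  (γ AND δ) AND (NOT ε OR NOT γ) = max(0, a+b−1) on (0.00, 1.00) = 0.00
  → value = 0.0000
Under algebraic product:
  γ AND δ = a·b on (0.2000, 0.2100) = 0.0420
  NOT ε = 1 − 0.4500 = 0.5500
  NOT γ = 1 − 0.2000 = 0.8000
  NOT ε OR NOT γ = a + b − a·b on (0.5500, 0.8000) = 0.9100
  (γ AND δ) AND (NOT ε OR NOT γ) = a·b on (0.0420, 0.9100) = 0.0382
  → value = 0.0382
|0.0000 − 0.0382| = 0.038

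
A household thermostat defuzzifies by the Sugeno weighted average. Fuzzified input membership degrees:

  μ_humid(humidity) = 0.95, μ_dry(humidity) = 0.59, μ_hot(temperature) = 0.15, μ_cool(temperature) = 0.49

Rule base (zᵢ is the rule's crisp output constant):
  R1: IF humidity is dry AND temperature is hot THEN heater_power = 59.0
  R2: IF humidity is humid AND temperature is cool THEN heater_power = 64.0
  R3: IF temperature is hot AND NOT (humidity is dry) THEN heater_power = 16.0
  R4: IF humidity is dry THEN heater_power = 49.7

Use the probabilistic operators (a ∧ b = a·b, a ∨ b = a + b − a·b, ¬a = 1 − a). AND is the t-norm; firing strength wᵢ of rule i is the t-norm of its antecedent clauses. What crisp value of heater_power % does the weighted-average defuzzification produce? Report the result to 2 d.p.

54.19

R1 (z=59.0): dry=0.59, hot=0.15; AND[a·b] → w = 0.0885
R2 (z=64.0): humid=0.95, cool=0.49; AND[a·b] → w = 0.4655
R3 (z=16.0): hot=0.15, ¬dry=1−0.59=0.41; AND[a·b] → w = 0.0615
R4 (z=49.7): dry=0.59 → w = 0.5900
Weighted average = (0.0885·59.0 + 0.4655·64.0 + 0.0615·16.0 + 0.5900·49.7) / (0.0885 + 0.4655 + 0.0615 + 0.5900)
  = 65.3205 / 1.2055 = 54.19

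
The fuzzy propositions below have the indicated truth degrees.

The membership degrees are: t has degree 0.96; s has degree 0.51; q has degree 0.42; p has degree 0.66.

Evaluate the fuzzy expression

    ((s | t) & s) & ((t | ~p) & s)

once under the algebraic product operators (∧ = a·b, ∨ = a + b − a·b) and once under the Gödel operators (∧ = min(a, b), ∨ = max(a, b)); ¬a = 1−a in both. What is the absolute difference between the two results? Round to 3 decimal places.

Under algebraic product:
  s | t = a + b − a·b on (0.5100, 0.9600) = 0.9804
  (s | t) & s = a·b on (0.9804, 0.5100) = 0.5000
  ~p = 1 − 0.6600 = 0.3400
  t | ~p = a + b − a·b on (0.9600, 0.3400) = 0.9736
  (t | ~p) & s = a·b on (0.9736, 0.5100) = 0.4965
  ((s | t) & s) & ((t | ~p) & s) = a·b on (0.5000, 0.4965) = 0.2483
  → value = 0.2483
Under Gödel:
  s | t = max(a, b) on (0.51, 0.96) = 0.96
  (s | t) & s = min(a, b) on (0.96, 0.51) = 0.51
  ~p = 1 − 0.66 = 0.34
  t | ~p = max(a, b) on (0.96, 0.34) = 0.96
  (t | ~p) & s = min(a, b) on (0.96, 0.51) = 0.51
  ((s | t) & s) & ((t | ~p) & s) = min(a, b) on (0.51, 0.51) = 0.51
  → value = 0.5100
|0.2483 − 0.5100| = 0.262

0.262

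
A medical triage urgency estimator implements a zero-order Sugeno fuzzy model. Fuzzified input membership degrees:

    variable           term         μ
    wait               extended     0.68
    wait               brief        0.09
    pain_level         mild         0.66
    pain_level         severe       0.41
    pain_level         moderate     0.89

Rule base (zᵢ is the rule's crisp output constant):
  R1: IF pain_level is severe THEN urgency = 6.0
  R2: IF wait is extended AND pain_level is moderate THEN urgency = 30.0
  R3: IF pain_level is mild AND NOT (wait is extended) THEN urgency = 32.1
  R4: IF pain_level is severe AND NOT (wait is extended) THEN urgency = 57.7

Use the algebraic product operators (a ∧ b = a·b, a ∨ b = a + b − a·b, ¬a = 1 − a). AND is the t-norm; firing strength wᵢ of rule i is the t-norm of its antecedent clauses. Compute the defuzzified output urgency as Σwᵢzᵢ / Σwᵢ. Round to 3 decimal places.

25.756

R1 (z=6.0): severe=0.41 → w = 0.4100
R2 (z=30.0): extended=0.68, moderate=0.89; AND[a·b] → w = 0.6052
R3 (z=32.1): mild=0.66, ¬extended=1−0.68=0.32; AND[a·b] → w = 0.2112
R4 (z=57.7): severe=0.41, ¬extended=1−0.68=0.32; AND[a·b] → w = 0.1312
Weighted average = (0.4100·6.0 + 0.6052·30.0 + 0.2112·32.1 + 0.1312·57.7) / (0.4100 + 0.6052 + 0.2112 + 0.1312)
  = 34.9658 / 1.3576 = 25.756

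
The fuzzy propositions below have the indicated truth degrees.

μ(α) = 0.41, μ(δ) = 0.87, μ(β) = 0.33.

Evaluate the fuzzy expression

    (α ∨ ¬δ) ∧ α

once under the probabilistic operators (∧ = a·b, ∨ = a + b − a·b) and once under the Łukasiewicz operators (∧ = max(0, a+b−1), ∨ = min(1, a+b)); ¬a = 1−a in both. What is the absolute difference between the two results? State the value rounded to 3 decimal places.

0.200

Under probabilistic:
  ¬δ = 1 − 0.8700 = 0.1300
  α ∨ ¬δ = a + b − a·b on (0.4100, 0.1300) = 0.4867
  (α ∨ ¬δ) ∧ α = a·b on (0.4867, 0.4100) = 0.1995
  → value = 0.1995
Under Łukasiewicz:
  ¬δ = 1 − 0.87 = 0.13
  α ∨ ¬δ = min(1, a+b) on (0.41, 0.13) = 0.54
  (α ∨ ¬δ) ∧ α = max(0, a+b−1) on (0.54, 0.41) = 0.00
  → value = 0.0000
|0.1995 − 0.0000| = 0.200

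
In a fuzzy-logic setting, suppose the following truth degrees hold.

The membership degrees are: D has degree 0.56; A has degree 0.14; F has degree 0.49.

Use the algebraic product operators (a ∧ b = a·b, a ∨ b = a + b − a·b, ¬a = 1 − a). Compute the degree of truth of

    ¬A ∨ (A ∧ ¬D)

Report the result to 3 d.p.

0.869

¬A = 1 − 0.1400 = 0.8600
¬D = 1 − 0.5600 = 0.4400
A ∧ ¬D = a·b on (0.1400, 0.4400) = 0.0616
¬A ∨ (A ∧ ¬D) = a + b − a·b on (0.8600, 0.0616) = 0.8686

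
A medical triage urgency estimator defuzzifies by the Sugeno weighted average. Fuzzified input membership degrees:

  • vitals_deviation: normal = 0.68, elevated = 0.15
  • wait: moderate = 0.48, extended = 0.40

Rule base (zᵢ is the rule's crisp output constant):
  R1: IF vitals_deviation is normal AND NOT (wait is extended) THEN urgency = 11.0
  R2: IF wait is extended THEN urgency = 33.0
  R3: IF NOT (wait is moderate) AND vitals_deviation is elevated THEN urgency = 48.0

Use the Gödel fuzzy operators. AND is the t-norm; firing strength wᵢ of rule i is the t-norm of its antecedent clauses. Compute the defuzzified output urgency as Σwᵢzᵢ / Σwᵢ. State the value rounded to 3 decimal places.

R1 (z=11.0): normal=0.68, ¬extended=1−0.40=0.60; AND[min(a, b)] → w = 0.60
R2 (z=33.0): extended=0.40 → w = 0.40
R3 (z=48.0): ¬moderate=1−0.48=0.52, elevated=0.15; AND[min(a, b)] → w = 0.15
Weighted average = (0.60·11.0 + 0.40·33.0 + 0.15·48.0) / (0.60 + 0.40 + 0.15)
  = 27.0000 / 1.1500 = 23.478

23.478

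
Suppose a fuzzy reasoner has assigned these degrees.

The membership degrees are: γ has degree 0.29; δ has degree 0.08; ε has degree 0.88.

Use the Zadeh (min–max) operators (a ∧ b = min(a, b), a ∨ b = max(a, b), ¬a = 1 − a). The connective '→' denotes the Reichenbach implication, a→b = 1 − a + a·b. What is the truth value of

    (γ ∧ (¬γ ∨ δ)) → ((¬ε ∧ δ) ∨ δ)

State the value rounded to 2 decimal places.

¬γ = 1 − 0.29 = 0.71
¬γ ∨ δ = max(a, b) on (0.71, 0.08) = 0.71
γ ∧ (¬γ ∨ δ) = min(a, b) on (0.29, 0.71) = 0.29
¬ε = 1 − 0.88 = 0.12
¬ε ∧ δ = min(a, b) on (0.12, 0.08) = 0.08
(¬ε ∧ δ) ∨ δ = max(a, b) on (0.08, 0.08) = 0.08
(γ ∧ (¬γ ∨ δ)) → ((¬ε ∧ δ) ∨ δ)  [Reichenbach: 1 − a + a·b] with a=0.29, b=0.08 → 0.73

0.73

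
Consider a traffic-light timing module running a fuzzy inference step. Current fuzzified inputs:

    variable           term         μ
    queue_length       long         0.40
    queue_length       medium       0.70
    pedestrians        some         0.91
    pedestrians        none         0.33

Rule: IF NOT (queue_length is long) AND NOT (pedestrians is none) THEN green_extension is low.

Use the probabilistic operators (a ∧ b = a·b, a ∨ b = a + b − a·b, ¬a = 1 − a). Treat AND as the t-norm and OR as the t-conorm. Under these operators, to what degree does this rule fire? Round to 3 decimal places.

0.402

firing strength: ¬long=1−0.40=0.60, ¬none=1−0.33=0.67; AND[a·b] → w = 0.4020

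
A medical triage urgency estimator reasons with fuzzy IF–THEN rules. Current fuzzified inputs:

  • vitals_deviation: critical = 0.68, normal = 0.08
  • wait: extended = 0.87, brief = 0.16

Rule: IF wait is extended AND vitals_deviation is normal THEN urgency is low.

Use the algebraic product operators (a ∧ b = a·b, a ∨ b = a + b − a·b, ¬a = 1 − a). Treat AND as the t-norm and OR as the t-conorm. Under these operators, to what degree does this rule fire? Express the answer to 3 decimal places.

firing strength: extended=0.87, normal=0.08; AND[a·b] → w = 0.0696

0.070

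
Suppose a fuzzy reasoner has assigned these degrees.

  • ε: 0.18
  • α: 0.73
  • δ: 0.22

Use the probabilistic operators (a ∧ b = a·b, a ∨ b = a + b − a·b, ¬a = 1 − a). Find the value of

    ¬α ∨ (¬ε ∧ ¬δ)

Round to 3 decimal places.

0.737

¬α = 1 − 0.7300 = 0.2700
¬ε = 1 − 0.1800 = 0.8200
¬δ = 1 − 0.2200 = 0.7800
¬ε ∧ ¬δ = a·b on (0.8200, 0.7800) = 0.6396
¬α ∨ (¬ε ∧ ¬δ) = a + b − a·b on (0.2700, 0.6396) = 0.7369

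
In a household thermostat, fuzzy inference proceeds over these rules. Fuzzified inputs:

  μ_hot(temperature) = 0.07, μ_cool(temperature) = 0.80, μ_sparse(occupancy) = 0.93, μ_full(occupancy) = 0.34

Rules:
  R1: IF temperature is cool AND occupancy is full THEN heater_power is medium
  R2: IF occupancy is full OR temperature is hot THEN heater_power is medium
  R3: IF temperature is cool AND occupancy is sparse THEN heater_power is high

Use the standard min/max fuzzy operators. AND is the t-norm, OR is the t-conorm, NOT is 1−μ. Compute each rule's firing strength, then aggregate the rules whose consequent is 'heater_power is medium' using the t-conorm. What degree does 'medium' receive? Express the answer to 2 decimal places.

R1: cool=0.80, full=0.34; AND[min(a, b)] → w = 0.34
R2: full=0.34, hot=0.07; OR[max(a, b)] → w = 0.34
R3: cool=0.80, sparse=0.93; AND[min(a, b)] → w = 0.80
Rules with consequent 'medium': {R1, R2} → strengths 0.34, 0.34
Aggregate via t-conorm [max(a, b)]: 0.34

0.34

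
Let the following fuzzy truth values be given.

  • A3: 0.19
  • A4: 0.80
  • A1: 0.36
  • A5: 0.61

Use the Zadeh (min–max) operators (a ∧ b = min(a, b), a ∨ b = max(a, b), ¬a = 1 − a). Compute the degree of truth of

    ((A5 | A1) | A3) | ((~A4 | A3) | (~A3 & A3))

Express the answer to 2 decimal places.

A5 | A1 = max(a, b) on (0.61, 0.36) = 0.61
(A5 | A1) | A3 = max(a, b) on (0.61, 0.19) = 0.61
~A4 = 1 − 0.80 = 0.20
~A4 | A3 = max(a, b) on (0.20, 0.19) = 0.20
~A3 = 1 − 0.19 = 0.81
~A3 & A3 = min(a, b) on (0.81, 0.19) = 0.19
(~A4 | A3) | (~A3 & A3) = max(a, b) on (0.20, 0.19) = 0.20
((A5 | A1) | A3) | ((~A4 | A3) | (~A3 & A3)) = max(a, b) on (0.61, 0.20) = 0.61

0.61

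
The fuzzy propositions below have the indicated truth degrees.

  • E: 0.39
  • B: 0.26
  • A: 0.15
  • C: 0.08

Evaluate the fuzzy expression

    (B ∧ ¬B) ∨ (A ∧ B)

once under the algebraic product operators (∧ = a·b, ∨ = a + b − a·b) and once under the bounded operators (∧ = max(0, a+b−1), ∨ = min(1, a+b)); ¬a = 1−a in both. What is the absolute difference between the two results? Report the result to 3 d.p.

Under algebraic product:
  ¬B = 1 − 0.2600 = 0.7400
  B ∧ ¬B = a·b on (0.2600, 0.7400) = 0.1924
  A ∧ B = a·b on (0.1500, 0.2600) = 0.0390
  (B ∧ ¬B) ∨ (A ∧ B) = a + b − a·b on (0.1924, 0.0390) = 0.2239
  → value = 0.2239
Under bounded:
  ¬B = 1 − 0.26 = 0.74
  B ∧ ¬B = max(0, a+b−1) on (0.26, 0.74) = 0.00
  A ∧ B = max(0, a+b−1) on (0.15, 0.26) = 0.00
  (B ∧ ¬B) ∨ (A ∧ B) = min(1, a+b) on (0.00, 0.00) = 0.00
  → value = 0.0000
|0.2239 − 0.0000| = 0.224

0.224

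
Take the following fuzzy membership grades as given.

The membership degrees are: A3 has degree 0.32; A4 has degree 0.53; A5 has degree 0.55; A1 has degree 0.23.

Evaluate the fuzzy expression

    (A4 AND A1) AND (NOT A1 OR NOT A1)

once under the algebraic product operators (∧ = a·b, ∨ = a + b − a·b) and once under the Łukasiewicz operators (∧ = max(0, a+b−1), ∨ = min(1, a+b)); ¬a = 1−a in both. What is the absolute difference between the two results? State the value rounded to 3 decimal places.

0.115

Under algebraic product:
  A4 AND A1 = a·b on (0.5300, 0.2300) = 0.1219
  NOT A1 = 1 − 0.2300 = 0.7700
  NOT A1 = 1 − 0.2300 = 0.7700
  NOT A1 OR NOT A1 = a + b − a·b on (0.7700, 0.7700) = 0.9471
  (A4 AND A1) AND (NOT A1 OR NOT A1) = a·b on (0.1219, 0.9471) = 0.1155
  → value = 0.1155
Under Łukasiewicz:
  A4 AND A1 = max(0, a+b−1) on (0.53, 0.23) = 0.00
  NOT A1 = 1 − 0.23 = 0.77
  NOT A1 = 1 − 0.23 = 0.77
  NOT A1 OR NOT A1 = min(1, a+b) on (0.77, 0.77) = 1.00
  (A4 AND A1) AND (NOT A1 OR NOT A1) = max(0, a+b−1) on (0.00, 1.00) = 0.00
  → value = 0.0000
|0.1155 − 0.0000| = 0.115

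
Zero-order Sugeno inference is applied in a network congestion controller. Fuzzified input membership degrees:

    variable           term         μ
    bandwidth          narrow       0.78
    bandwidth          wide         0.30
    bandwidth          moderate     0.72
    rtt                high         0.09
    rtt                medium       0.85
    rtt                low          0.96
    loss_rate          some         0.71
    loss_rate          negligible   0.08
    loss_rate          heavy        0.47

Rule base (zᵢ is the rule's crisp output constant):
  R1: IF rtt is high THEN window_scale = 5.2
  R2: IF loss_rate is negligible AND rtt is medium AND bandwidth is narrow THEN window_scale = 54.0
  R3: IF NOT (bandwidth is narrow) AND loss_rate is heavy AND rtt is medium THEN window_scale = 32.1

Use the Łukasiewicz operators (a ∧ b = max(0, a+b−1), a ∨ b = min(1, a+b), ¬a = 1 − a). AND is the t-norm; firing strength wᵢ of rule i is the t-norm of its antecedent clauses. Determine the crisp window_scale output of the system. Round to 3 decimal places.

R1 (z=5.2): high=0.09 → w = 0.09
R2 (z=54.0): negligible=0.08, medium=0.85, narrow=0.78; AND[max(0, a+b−1)] → w = 0.00
R3 (z=32.1): ¬narrow=1−0.78=0.22, heavy=0.47, medium=0.85; AND[max(0, a+b−1)] → w = 0.00
Weighted average = (0.09·5.2 + 0.00·54.0 + 0.00·32.1) / (0.09 + 0.00 + 0.00)
  = 0.4680 / 0.0900 = 5.200

5.200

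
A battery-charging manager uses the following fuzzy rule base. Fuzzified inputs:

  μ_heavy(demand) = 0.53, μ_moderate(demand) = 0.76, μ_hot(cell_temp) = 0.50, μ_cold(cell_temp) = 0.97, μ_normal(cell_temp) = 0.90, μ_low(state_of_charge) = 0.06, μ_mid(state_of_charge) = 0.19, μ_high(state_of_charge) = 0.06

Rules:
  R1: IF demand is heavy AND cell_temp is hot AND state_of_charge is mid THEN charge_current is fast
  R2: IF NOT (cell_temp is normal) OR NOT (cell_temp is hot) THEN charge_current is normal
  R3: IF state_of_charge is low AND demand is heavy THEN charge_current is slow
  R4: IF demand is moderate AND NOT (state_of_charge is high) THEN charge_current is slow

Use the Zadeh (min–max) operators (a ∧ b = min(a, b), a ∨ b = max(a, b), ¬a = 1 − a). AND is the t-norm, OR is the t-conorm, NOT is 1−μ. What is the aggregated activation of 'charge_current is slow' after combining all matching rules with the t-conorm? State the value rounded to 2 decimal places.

0.76

R1: heavy=0.53, hot=0.50, mid=0.19; AND[min(a, b)] → w = 0.19
R2: ¬normal=1−0.90=0.10, ¬hot=1−0.50=0.50; OR[max(a, b)] → w = 0.50
R3: low=0.06, heavy=0.53; AND[min(a, b)] → w = 0.06
R4: moderate=0.76, ¬high=1−0.06=0.94; AND[min(a, b)] → w = 0.76
Rules with consequent 'slow': {R3, R4} → strengths 0.06, 0.76
Aggregate via t-conorm [max(a, b)]: 0.76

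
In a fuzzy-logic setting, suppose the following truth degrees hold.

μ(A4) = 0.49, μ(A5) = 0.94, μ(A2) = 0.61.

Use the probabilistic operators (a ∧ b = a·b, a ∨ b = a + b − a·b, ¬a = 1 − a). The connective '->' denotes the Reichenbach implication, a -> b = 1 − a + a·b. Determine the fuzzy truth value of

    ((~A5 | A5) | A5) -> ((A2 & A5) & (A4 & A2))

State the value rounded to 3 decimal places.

0.174

~A5 = 1 − 0.9400 = 0.0600
~A5 | A5 = a + b − a·b on (0.0600, 0.9400) = 0.9436
(~A5 | A5) | A5 = a + b − a·b on (0.9436, 0.9400) = 0.9966
A2 & A5 = a·b on (0.6100, 0.9400) = 0.5734
A4 & A2 = a·b on (0.4900, 0.6100) = 0.2989
(A2 & A5) & (A4 & A2) = a·b on (0.5734, 0.2989) = 0.1714
((~A5 | A5) | A5) -> ((A2 & A5) & (A4 & A2))  [Reichenbach: 1 − a + a·b] with a=0.9966, b=0.1714 → 0.1742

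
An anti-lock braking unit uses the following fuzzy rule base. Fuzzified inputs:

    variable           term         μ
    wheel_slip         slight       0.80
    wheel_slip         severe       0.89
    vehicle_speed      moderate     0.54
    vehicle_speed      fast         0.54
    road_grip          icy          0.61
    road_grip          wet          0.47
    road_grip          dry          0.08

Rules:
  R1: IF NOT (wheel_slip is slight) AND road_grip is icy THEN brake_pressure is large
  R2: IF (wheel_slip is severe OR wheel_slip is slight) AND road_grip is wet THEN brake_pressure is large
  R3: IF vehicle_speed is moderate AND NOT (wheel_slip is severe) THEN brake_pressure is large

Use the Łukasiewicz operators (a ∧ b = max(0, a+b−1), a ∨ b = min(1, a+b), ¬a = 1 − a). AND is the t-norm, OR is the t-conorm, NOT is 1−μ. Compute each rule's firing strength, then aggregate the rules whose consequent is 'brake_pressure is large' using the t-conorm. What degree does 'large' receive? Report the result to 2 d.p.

0.47

R1: ¬slight=1−0.80=0.20, icy=0.61; AND[max(0, a+b−1)] → w = 0.00
R2: (severe=0.89 OR slight=0.80) = 1.00; AND[max(0, a+b−1)] with wet=0.47 → w = 0.47
R3: moderate=0.54, ¬severe=1−0.89=0.11; AND[max(0, a+b−1)] → w = 0.00
Rules with consequent 'large': {R1, R2, R3} → strengths 0.00, 0.47, 0.00
Aggregate via t-conorm [min(1, a+b)]: 0.47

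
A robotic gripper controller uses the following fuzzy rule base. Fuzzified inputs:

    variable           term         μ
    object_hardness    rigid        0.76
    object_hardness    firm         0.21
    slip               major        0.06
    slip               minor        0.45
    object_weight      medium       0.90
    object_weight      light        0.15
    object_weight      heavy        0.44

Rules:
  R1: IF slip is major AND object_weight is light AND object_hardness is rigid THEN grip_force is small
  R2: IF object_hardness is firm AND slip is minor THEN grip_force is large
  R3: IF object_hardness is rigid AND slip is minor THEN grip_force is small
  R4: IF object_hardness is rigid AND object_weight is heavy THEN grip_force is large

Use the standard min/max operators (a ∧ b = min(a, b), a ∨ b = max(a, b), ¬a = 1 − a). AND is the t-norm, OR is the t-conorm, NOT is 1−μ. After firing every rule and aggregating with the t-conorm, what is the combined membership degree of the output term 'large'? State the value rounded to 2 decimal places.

R1: major=0.06, light=0.15, rigid=0.76; AND[min(a, b)] → w = 0.06
R2: firm=0.21, minor=0.45; AND[min(a, b)] → w = 0.21
R3: rigid=0.76, minor=0.45; AND[min(a, b)] → w = 0.45
R4: rigid=0.76, heavy=0.44; AND[min(a, b)] → w = 0.44
Rules with consequent 'large': {R2, R4} → strengths 0.21, 0.44
Aggregate via t-conorm [max(a, b)]: 0.44

0.44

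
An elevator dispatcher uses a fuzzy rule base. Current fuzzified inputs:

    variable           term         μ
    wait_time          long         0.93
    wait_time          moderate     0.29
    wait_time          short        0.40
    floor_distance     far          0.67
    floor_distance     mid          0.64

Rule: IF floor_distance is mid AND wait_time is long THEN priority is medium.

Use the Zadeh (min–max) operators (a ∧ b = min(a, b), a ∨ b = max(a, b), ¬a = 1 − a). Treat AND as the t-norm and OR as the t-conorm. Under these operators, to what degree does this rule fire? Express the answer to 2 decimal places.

0.64

firing strength: mid=0.64, long=0.93; AND[min(a, b)] → w = 0.64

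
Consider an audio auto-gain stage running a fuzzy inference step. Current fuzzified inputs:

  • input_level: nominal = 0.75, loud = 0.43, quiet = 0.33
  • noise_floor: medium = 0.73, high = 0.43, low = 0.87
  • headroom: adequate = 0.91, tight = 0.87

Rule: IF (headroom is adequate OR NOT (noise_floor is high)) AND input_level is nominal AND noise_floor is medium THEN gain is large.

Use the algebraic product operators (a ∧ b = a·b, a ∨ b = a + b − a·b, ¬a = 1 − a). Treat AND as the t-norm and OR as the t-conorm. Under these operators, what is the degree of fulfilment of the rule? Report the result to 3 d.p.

0.526

firing strength: (adequate=0.91 OR ¬high=1−0.43=0.57) = 0.9613; AND[a·b] with nominal=0.75, medium=0.73 → w = 0.5263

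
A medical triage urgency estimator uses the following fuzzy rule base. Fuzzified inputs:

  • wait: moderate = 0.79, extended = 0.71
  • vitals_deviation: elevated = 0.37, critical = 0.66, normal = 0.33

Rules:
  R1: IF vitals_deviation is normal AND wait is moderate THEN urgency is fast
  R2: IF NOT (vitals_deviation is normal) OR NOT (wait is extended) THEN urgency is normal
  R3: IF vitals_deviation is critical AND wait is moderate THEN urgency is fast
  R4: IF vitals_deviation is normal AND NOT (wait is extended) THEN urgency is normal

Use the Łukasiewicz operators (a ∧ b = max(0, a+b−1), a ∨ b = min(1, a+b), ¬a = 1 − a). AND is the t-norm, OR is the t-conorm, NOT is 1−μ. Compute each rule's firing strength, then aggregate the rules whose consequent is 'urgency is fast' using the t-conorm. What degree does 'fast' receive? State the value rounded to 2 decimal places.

0.57

R1: normal=0.33, moderate=0.79; AND[max(0, a+b−1)] → w = 0.12
R2: ¬normal=1−0.33=0.67, ¬extended=1−0.71=0.29; OR[min(1, a+b)] → w = 0.96
R3: critical=0.66, moderate=0.79; AND[max(0, a+b−1)] → w = 0.45
R4: normal=0.33, ¬extended=1−0.71=0.29; AND[max(0, a+b−1)] → w = 0.00
Rules with consequent 'fast': {R1, R3} → strengths 0.12, 0.45
Aggregate via t-conorm [min(1, a+b)]: 0.57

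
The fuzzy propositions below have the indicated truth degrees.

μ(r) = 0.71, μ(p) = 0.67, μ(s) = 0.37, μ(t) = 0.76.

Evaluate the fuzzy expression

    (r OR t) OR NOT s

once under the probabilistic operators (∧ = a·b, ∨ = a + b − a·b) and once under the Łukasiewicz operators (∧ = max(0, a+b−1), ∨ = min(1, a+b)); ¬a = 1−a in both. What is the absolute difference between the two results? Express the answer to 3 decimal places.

0.026

Under probabilistic:
  r OR t = a + b − a·b on (0.7100, 0.7600) = 0.9304
  NOT s = 1 − 0.3700 = 0.6300
  (r OR t) OR NOT s = a + b − a·b on (0.9304, 0.6300) = 0.9742
  → value = 0.9742
Under Łukasiewicz:
  r OR t = min(1, a+b) on (0.71, 0.76) = 1.00
  NOT s = 1 − 0.37 = 0.63
  (r OR t) OR NOT s = min(1, a+b) on (1.00, 0.63) = 1.00
  → value = 1.0000
|0.9742 − 1.0000| = 0.026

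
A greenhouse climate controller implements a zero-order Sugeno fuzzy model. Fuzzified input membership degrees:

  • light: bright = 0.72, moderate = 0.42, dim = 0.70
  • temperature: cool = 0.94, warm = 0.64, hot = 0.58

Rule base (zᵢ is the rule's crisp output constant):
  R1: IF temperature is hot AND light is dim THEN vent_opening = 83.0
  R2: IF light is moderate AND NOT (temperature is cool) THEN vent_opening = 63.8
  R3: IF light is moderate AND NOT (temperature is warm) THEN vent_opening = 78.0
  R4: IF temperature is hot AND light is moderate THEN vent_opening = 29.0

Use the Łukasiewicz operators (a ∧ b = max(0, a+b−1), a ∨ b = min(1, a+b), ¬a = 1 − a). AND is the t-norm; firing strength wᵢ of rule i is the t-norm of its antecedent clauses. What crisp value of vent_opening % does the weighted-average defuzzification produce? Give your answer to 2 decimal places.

R1 (z=83.0): hot=0.58, dim=0.70; AND[max(0, a+b−1)] → w = 0.28
R2 (z=63.8): moderate=0.42, ¬cool=1−0.94=0.06; AND[max(0, a+b−1)] → w = 0.00
R3 (z=78.0): moderate=0.42, ¬warm=1−0.64=0.36; AND[max(0, a+b−1)] → w = 0.00
R4 (z=29.0): hot=0.58, moderate=0.42; AND[max(0, a+b−1)] → w = 0.00
Weighted average = (0.28·83.0 + 0.00·63.8 + 0.00·78.0 + 0.00·29.0) / (0.28 + 0.00 + 0.00 + 0.00)
  = 23.2400 / 0.2800 = 83.00

83.00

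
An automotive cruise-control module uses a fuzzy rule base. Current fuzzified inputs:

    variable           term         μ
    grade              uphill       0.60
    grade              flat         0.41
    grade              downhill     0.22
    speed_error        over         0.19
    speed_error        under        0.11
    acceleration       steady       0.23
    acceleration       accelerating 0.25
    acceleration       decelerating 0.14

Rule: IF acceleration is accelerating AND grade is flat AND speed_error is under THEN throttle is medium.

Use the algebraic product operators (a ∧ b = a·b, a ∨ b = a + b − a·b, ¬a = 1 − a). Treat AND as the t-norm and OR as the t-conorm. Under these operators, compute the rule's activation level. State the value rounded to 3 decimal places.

0.011

firing strength: accelerating=0.25, flat=0.41, under=0.11; AND[a·b] → w = 0.0113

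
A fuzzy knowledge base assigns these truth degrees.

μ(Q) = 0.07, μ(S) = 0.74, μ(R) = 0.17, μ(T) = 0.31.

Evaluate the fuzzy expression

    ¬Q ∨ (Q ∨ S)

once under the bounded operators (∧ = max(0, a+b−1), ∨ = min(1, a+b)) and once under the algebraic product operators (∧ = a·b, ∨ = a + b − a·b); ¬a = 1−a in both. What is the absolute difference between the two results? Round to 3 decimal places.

0.017

Under bounded:
  ¬Q = 1 − 0.07 = 0.93
  Q ∨ S = min(1, a+b) on (0.07, 0.74) = 0.81
  ¬Q ∨ (Q ∨ S) = min(1, a+b) on (0.93, 0.81) = 1.00
  → value = 1.0000
Under algebraic product:
  ¬Q = 1 − 0.0700 = 0.9300
  Q ∨ S = a + b − a·b on (0.0700, 0.7400) = 0.7582
  ¬Q ∨ (Q ∨ S) = a + b − a·b on (0.9300, 0.7582) = 0.9831
  → value = 0.9831
|1.0000 − 0.9831| = 0.017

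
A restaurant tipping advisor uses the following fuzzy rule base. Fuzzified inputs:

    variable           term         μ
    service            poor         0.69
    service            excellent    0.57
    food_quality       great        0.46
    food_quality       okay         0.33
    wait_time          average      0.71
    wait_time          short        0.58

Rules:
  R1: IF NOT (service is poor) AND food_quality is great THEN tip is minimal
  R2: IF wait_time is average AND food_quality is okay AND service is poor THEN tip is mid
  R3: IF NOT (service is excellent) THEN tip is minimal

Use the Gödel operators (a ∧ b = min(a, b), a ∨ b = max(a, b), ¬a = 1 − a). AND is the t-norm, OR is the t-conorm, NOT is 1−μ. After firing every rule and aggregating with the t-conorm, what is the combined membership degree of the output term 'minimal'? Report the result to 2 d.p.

0.43

R1: ¬poor=1−0.69=0.31, great=0.46; AND[min(a, b)] → w = 0.31
R2: average=0.71, okay=0.33, poor=0.69; AND[min(a, b)] → w = 0.33
R3: ¬excellent=1−0.57=0.43 → w = 0.43
Rules with consequent 'minimal': {R1, R3} → strengths 0.31, 0.43
Aggregate via t-conorm [max(a, b)]: 0.43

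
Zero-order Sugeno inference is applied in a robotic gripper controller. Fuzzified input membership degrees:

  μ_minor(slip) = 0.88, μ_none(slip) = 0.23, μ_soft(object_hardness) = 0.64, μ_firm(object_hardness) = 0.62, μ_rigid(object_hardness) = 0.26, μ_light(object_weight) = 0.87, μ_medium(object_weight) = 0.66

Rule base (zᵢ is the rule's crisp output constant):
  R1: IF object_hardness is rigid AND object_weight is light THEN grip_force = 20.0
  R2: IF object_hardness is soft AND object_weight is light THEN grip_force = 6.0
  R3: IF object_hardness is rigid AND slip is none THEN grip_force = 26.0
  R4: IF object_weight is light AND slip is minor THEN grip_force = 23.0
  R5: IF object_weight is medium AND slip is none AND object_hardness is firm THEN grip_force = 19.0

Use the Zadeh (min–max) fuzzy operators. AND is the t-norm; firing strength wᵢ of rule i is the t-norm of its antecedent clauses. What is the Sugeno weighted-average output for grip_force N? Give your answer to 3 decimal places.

R1 (z=20.0): rigid=0.26, light=0.87; AND[min(a, b)] → w = 0.26
R2 (z=6.0): soft=0.64, light=0.87; AND[min(a, b)] → w = 0.64
R3 (z=26.0): rigid=0.26, none=0.23; AND[min(a, b)] → w = 0.23
R4 (z=23.0): light=0.87, minor=0.88; AND[min(a, b)] → w = 0.87
R5 (z=19.0): medium=0.66, none=0.23, firm=0.62; AND[min(a, b)] → w = 0.23
Weighted average = (0.26·20.0 + 0.64·6.0 + 0.23·26.0 + 0.87·23.0 + 0.23·19.0) / (0.26 + 0.64 + 0.23 + 0.87 + 0.23)
  = 39.4000 / 2.2300 = 17.668

17.668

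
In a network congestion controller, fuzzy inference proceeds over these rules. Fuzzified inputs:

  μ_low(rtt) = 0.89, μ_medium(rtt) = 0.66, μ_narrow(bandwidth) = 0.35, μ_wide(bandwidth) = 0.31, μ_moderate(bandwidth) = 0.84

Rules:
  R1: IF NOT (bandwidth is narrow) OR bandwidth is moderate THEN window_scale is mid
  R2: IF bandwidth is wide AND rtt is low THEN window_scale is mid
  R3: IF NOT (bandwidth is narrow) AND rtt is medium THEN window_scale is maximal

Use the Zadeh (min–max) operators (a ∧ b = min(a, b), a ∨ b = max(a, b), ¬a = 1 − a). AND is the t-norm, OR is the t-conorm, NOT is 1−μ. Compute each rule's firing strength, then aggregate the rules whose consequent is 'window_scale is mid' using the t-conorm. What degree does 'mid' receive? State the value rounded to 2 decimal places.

R1: ¬narrow=1−0.35=0.65, moderate=0.84; OR[max(a, b)] → w = 0.84
R2: wide=0.31, low=0.89; AND[min(a, b)] → w = 0.31
R3: ¬narrow=1−0.35=0.65, medium=0.66; AND[min(a, b)] → w = 0.65
Rules with consequent 'mid': {R1, R2} → strengths 0.84, 0.31
Aggregate via t-conorm [max(a, b)]: 0.84

0.84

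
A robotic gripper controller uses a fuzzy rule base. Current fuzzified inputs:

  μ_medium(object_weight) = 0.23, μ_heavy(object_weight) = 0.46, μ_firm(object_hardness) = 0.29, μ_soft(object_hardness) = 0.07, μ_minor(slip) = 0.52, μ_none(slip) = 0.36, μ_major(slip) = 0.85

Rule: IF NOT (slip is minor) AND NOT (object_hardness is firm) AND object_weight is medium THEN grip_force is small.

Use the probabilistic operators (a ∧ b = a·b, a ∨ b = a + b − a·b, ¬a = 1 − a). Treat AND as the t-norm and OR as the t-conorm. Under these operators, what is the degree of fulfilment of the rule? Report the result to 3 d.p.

firing strength: ¬minor=1−0.52=0.48, ¬firm=1−0.29=0.71, medium=0.23; AND[a·b] → w = 0.0784

0.078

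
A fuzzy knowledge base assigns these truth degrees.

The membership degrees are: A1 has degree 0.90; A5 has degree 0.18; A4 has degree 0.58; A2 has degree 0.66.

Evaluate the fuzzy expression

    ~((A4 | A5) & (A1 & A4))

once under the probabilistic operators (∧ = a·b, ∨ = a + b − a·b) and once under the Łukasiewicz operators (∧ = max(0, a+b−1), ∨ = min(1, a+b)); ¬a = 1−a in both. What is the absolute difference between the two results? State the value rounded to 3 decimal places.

0.102

Under probabilistic:
  A4 | A5 = a + b − a·b on (0.5800, 0.1800) = 0.6556
  A1 & A4 = a·b on (0.9000, 0.5800) = 0.5220
  (A4 | A5) & (A1 & A4) = a·b on (0.6556, 0.5220) = 0.3422
  ~((A4 | A5) & (A1 & A4)) = 1 − 0.3422 = 0.6578
  → value = 0.6578
Under Łukasiewicz:
  A4 | A5 = min(1, a+b) on (0.58, 0.18) = 0.76
  A1 & A4 = max(0, a+b−1) on (0.90, 0.58) = 0.48
  (A4 | A5) & (A1 & A4) = max(0, a+b−1) on (0.76, 0.48) = 0.24
  ~((A4 | A5) & (A1 & A4)) = 1 − 0.24 = 0.76
  → value = 0.7600
|0.6578 − 0.7600| = 0.102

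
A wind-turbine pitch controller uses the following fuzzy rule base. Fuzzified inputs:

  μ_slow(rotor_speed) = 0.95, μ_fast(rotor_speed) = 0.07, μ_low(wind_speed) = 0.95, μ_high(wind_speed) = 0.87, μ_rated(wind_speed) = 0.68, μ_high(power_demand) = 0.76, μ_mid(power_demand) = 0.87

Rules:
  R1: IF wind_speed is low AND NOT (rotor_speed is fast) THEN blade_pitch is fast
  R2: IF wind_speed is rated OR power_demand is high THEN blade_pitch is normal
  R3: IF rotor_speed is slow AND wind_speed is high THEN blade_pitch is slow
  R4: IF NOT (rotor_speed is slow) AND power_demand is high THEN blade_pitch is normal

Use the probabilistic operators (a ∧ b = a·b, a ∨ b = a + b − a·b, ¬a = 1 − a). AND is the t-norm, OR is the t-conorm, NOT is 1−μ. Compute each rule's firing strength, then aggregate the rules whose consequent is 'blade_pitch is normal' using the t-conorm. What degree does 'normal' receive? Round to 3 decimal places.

0.926

R1: low=0.95, ¬fast=1−0.07=0.93; AND[a·b] → w = 0.8835
R2: rated=0.68, high=0.76; OR[a + b − a·b] → w = 0.9232
R3: slow=0.95, high=0.87; AND[a·b] → w = 0.8265
R4: ¬slow=1−0.95=0.05, high=0.76; AND[a·b] → w = 0.0380
Rules with consequent 'normal': {R2, R4} → strengths 0.9232, 0.0380
Aggregate via t-conorm [a + b − a·b]: 0.9261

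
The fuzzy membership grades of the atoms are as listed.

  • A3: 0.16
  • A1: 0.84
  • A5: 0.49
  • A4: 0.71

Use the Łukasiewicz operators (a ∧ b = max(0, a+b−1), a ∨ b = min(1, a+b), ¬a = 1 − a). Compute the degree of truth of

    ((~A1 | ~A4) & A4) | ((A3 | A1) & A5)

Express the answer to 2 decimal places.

0.65

~A1 = 1 − 0.84 = 0.16
~A4 = 1 − 0.71 = 0.29
~A1 | ~A4 = min(1, a+b) on (0.16, 0.29) = 0.45
(~A1 | ~A4) & A4 = max(0, a+b−1) on (0.45, 0.71) = 0.16
A3 | A1 = min(1, a+b) on (0.16, 0.84) = 1.00
(A3 | A1) & A5 = max(0, a+b−1) on (1.00, 0.49) = 0.49
((~A1 | ~A4) & A4) | ((A3 | A1) & A5) = min(1, a+b) on (0.16, 0.49) = 0.65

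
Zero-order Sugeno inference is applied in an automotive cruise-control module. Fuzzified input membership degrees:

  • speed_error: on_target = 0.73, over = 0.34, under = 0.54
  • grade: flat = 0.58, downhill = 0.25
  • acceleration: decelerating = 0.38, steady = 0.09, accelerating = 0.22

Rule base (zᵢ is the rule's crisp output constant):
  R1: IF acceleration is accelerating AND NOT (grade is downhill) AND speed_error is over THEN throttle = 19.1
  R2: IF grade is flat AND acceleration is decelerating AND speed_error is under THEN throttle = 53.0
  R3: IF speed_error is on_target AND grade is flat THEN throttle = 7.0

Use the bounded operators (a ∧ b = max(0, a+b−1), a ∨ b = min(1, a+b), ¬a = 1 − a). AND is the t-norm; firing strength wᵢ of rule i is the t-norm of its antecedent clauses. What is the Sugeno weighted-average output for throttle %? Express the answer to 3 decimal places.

7.000

R1 (z=19.1): accelerating=0.22, ¬downhill=1−0.25=0.75, over=0.34; AND[max(0, a+b−1)] → w = 0.00
R2 (z=53.0): flat=0.58, decelerating=0.38, under=0.54; AND[max(0, a+b−1)] → w = 0.00
R3 (z=7.0): on_target=0.73, flat=0.58; AND[max(0, a+b−1)] → w = 0.31
Weighted average = (0.00·19.1 + 0.00·53.0 + 0.31·7.0) / (0.00 + 0.00 + 0.31)
  = 2.1700 / 0.3100 = 7.000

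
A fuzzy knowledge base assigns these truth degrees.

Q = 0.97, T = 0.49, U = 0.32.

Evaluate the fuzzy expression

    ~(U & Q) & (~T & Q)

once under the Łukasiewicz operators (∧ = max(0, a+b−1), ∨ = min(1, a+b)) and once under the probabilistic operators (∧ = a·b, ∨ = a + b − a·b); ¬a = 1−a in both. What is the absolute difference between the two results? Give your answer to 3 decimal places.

0.151

Under Łukasiewicz:
  U & Q = max(0, a+b−1) on (0.32, 0.97) = 0.29
  ~(U & Q) = 1 − 0.29 = 0.71
  ~T = 1 − 0.49 = 0.51
  ~T & Q = max(0, a+b−1) on (0.51, 0.97) = 0.48
  ~(U & Q) & (~T & Q) = max(0, a+b−1) on (0.71, 0.48) = 0.19
  → value = 0.1900
Under probabilistic:
  U & Q = a·b on (0.3200, 0.9700) = 0.3104
  ~(U & Q) = 1 − 0.3104 = 0.6896
  ~T = 1 − 0.4900 = 0.5100
  ~T & Q = a·b on (0.5100, 0.9700) = 0.4947
  ~(U & Q) & (~T & Q) = a·b on (0.6896, 0.4947) = 0.3411
  → value = 0.3411
|0.1900 − 0.3411| = 0.151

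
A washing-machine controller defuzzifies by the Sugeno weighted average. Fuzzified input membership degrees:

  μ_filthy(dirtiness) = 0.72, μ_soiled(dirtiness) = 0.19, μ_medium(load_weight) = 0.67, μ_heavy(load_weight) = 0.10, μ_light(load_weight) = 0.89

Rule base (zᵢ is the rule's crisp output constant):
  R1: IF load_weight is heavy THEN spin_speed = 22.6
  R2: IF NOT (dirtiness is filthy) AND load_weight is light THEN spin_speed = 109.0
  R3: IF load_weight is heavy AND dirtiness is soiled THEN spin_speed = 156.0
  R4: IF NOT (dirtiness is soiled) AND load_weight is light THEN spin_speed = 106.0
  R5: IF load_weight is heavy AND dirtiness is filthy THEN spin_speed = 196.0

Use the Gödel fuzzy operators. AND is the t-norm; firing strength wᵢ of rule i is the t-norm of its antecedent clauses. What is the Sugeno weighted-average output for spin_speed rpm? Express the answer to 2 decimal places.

R1 (z=22.6): heavy=0.10 → w = 0.10
R2 (z=109.0): ¬filthy=1−0.72=0.28, light=0.89; AND[min(a, b)] → w = 0.28
R3 (z=156.0): heavy=0.10, soiled=0.19; AND[min(a, b)] → w = 0.10
R4 (z=106.0): ¬soiled=1−0.19=0.81, light=0.89; AND[min(a, b)] → w = 0.81
R5 (z=196.0): heavy=0.10, filthy=0.72; AND[min(a, b)] → w = 0.10
Weighted average = (0.10·22.6 + 0.28·109.0 + 0.10·156.0 + 0.81·106.0 + 0.10·196.0) / (0.10 + 0.28 + 0.10 + 0.81 + 0.10)
  = 153.8400 / 1.3900 = 110.68

110.68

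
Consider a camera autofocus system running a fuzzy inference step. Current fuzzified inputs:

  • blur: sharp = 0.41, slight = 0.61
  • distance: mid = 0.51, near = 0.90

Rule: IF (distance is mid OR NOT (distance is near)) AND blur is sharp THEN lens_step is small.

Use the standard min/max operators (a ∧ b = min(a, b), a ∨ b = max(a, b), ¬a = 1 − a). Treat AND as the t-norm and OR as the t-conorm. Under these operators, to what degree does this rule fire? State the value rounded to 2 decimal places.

firing strength: (mid=0.51 OR ¬near=1−0.90=0.10) = 0.51; AND[min(a, b)] with sharp=0.41 → w = 0.41

0.41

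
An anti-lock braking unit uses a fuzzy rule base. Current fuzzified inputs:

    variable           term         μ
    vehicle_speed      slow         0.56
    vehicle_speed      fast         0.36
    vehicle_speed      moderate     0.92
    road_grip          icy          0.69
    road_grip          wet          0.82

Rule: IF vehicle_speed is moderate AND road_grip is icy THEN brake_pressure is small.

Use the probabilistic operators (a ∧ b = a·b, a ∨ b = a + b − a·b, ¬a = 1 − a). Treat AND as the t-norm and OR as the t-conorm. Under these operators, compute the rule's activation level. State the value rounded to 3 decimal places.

firing strength: moderate=0.92, icy=0.69; AND[a·b] → w = 0.6348

0.635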